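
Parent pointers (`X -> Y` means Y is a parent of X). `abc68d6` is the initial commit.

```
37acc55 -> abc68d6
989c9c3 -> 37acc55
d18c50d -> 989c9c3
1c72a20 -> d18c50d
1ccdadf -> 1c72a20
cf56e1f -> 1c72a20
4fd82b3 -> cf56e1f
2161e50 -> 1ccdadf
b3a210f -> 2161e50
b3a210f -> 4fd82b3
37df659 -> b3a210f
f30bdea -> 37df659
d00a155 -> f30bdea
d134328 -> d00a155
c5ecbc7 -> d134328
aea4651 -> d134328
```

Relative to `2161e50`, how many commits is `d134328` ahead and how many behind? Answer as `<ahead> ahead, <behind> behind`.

Reachable from d134328: {1c72a20, 1ccdadf, 2161e50, 37acc55, 37df659, 4fd82b3, 989c9c3, abc68d6, b3a210f, cf56e1f, d00a155, d134328, d18c50d, f30bdea}.
Reachable from 2161e50: {1c72a20, 1ccdadf, 2161e50, 37acc55, 989c9c3, abc68d6, d18c50d}.
Only in d134328's history (ahead): {37df659, 4fd82b3, b3a210f, cf56e1f, d00a155, d134328, f30bdea} — 7.
Only in 2161e50's history (behind): {} — 0.

7 ahead, 0 behind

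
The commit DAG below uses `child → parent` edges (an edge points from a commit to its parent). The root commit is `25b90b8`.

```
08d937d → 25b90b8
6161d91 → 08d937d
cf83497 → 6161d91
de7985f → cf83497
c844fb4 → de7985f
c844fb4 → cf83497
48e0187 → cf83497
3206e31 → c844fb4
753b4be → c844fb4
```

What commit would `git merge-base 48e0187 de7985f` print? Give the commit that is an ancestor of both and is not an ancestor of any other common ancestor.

Ancestors of 48e0187: {08d937d, 25b90b8, 48e0187, 6161d91, cf83497}.
Ancestors of de7985f: {08d937d, 25b90b8, 6161d91, cf83497, de7985f}.
Common ancestors: {08d937d, 25b90b8, 6161d91, cf83497}.
Among these, cf83497 is not an ancestor of any other common ancestor — it is the merge base.

cf83497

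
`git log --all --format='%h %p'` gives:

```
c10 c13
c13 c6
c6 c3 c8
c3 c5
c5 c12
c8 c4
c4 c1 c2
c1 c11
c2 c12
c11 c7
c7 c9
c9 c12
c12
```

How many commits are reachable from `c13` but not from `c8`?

Reachable from c13: {c1, c11, c12, c13, c2, c3, c4, c5, c6, c7, c8, c9}.
Reachable from c8: {c1, c11, c12, c2, c4, c7, c8, c9}.
In c13's history but not c8's: {c13, c3, c5, c6} — 4 commits.

4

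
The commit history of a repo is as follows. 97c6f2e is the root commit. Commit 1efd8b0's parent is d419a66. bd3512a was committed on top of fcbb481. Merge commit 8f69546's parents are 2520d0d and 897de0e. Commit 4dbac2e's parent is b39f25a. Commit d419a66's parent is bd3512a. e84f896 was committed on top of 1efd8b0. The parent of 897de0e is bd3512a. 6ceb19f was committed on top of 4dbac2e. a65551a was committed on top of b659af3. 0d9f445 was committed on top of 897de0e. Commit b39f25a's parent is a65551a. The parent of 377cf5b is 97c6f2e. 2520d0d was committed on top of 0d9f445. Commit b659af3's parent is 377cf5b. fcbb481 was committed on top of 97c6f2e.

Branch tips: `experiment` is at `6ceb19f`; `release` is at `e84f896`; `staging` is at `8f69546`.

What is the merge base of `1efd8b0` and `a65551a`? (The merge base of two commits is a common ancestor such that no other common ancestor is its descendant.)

Ancestors of 1efd8b0: {1efd8b0, 97c6f2e, bd3512a, d419a66, fcbb481}.
Ancestors of a65551a: {377cf5b, 97c6f2e, a65551a, b659af3}.
Common ancestors: {97c6f2e}.
The only common ancestor is 97c6f2e, so it is the merge base.

97c6f2e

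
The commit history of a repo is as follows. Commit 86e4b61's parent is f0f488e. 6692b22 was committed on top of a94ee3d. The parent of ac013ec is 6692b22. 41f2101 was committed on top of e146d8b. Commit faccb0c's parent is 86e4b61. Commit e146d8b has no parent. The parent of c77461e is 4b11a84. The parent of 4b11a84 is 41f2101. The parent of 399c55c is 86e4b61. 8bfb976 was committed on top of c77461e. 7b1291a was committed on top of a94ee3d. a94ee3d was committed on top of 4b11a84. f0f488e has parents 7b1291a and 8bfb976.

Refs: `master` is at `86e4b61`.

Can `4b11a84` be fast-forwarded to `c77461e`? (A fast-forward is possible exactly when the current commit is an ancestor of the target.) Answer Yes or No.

A fast-forward from 4b11a84 to c77461e is possible iff 4b11a84 is an ancestor of c77461e.
Ancestors of c77461e: {41f2101, 4b11a84, c77461e, e146d8b}.
4b11a84 is among them, so fast-forward is possible.

Yes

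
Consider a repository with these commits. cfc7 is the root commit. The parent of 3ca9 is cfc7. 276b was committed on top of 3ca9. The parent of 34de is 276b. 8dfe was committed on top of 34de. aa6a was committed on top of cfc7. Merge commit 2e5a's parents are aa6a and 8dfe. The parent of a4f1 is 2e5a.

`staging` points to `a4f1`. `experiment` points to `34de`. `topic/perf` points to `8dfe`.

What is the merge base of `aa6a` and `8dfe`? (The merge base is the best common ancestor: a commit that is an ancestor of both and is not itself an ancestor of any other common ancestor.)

Ancestors of aa6a: {aa6a, cfc7}.
Ancestors of 8dfe: {276b, 34de, 3ca9, 8dfe, cfc7}.
Common ancestors: {cfc7}.
The only common ancestor is cfc7, so it is the merge base.

cfc7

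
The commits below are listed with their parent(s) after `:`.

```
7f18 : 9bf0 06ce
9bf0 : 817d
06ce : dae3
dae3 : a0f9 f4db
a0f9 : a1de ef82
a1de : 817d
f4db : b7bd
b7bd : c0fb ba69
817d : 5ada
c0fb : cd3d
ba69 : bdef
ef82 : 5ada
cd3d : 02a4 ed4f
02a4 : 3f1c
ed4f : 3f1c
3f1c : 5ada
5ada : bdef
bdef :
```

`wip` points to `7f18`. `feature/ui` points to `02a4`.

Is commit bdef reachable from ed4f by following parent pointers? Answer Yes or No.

Yes

Ancestors of ed4f (commits reachable by following parents): {3f1c, 5ada, bdef, ed4f}.
bdef is in that set, so it is an ancestor of ed4f.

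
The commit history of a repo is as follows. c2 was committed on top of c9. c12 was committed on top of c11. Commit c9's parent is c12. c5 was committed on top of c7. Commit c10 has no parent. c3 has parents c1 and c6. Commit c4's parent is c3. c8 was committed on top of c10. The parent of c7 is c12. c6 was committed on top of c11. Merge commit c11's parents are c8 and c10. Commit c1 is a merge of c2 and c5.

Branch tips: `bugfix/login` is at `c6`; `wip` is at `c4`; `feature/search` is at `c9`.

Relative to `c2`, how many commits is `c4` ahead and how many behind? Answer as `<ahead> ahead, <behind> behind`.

6 ahead, 0 behind

Reachable from c4: {c1, c10, c11, c12, c2, c3, c4, c5, c6, c7, c8, c9}.
Reachable from c2: {c10, c11, c12, c2, c8, c9}.
Only in c4's history (ahead): {c1, c3, c4, c5, c6, c7} — 6.
Only in c2's history (behind): {} — 0.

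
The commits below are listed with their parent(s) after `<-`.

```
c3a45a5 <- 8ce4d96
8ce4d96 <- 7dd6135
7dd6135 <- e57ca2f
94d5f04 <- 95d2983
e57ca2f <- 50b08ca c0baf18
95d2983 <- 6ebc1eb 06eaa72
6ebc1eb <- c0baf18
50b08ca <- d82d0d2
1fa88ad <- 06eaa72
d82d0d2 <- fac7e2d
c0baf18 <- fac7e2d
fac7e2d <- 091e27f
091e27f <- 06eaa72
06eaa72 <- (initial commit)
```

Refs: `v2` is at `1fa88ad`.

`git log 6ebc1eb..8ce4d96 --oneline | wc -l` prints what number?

Reachable from 8ce4d96: {06eaa72, 091e27f, 50b08ca, 7dd6135, 8ce4d96, c0baf18, d82d0d2, e57ca2f, fac7e2d}.
Reachable from 6ebc1eb: {06eaa72, 091e27f, 6ebc1eb, c0baf18, fac7e2d}.
In 8ce4d96's history but not 6ebc1eb's: {50b08ca, 7dd6135, 8ce4d96, d82d0d2, e57ca2f} — 5 commits.

5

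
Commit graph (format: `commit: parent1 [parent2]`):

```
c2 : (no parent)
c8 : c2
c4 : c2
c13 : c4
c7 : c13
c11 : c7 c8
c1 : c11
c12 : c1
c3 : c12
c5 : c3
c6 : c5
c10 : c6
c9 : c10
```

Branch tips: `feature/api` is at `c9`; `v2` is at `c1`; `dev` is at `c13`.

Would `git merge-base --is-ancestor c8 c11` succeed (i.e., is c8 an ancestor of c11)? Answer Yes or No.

Yes

Ancestors of c11 (commits reachable by following parents): {c11, c13, c2, c4, c7, c8}.
c8 is in that set, so it is an ancestor of c11.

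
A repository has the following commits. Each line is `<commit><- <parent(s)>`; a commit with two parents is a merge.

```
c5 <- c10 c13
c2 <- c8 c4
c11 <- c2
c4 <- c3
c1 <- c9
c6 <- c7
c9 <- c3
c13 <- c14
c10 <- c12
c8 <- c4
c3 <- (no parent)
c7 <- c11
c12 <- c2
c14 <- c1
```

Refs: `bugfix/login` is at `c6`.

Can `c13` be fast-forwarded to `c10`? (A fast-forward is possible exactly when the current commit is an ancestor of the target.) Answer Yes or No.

A fast-forward from c13 to c10 is possible iff c13 is an ancestor of c10.
Ancestors of c10: {c10, c12, c2, c3, c4, c8}.
c13 is not among them, so fast-forward is not possible.

No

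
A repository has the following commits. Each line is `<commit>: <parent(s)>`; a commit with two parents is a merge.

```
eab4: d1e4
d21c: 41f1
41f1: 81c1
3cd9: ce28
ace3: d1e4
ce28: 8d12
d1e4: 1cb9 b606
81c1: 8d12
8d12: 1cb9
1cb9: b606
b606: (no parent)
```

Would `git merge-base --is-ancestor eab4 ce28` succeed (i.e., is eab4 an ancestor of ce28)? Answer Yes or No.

No

Ancestors of ce28: {1cb9, 8d12, b606, ce28}.
eab4 is not in that set, so it is not an ancestor of ce28.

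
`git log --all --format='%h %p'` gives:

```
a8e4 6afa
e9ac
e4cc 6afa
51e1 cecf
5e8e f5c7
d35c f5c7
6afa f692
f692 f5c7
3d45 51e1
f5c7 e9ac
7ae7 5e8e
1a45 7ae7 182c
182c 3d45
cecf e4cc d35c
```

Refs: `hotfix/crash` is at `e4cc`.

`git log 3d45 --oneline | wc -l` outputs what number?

Walking parent pointers from 3d45: reachable set = {3d45, 51e1, 6afa, cecf, d35c, e4cc, e9ac, f5c7, f692}.
That is 9 commits.

9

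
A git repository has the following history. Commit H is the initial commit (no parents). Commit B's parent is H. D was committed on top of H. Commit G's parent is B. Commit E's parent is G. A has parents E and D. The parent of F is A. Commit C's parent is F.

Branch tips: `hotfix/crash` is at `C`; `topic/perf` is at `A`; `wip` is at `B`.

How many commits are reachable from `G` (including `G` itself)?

Walking parent pointers from G: reachable set = {B, G, H}.
That is 3 commits.

3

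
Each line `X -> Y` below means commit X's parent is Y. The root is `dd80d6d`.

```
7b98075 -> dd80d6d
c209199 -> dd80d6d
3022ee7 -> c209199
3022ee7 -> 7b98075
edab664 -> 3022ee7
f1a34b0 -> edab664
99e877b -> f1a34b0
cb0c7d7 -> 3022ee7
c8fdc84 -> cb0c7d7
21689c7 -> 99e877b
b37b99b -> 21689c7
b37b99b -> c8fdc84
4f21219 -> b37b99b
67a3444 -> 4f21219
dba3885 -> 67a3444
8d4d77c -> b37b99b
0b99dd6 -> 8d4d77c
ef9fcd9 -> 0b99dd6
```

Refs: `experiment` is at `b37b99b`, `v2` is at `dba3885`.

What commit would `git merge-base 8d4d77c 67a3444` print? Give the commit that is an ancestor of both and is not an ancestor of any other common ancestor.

Ancestors of 8d4d77c: {21689c7, 3022ee7, 7b98075, 8d4d77c, 99e877b, b37b99b, c209199, c8fdc84, cb0c7d7, dd80d6d, edab664, f1a34b0}.
Ancestors of 67a3444: {21689c7, 3022ee7, 4f21219, 67a3444, 7b98075, 99e877b, b37b99b, c209199, c8fdc84, cb0c7d7, dd80d6d, edab664, f1a34b0}.
Common ancestors: {21689c7, 3022ee7, 7b98075, 99e877b, b37b99b, c209199, c8fdc84, cb0c7d7, dd80d6d, edab664, f1a34b0}.
Among these, b37b99b is not an ancestor of any other common ancestor — it is the merge base.

b37b99b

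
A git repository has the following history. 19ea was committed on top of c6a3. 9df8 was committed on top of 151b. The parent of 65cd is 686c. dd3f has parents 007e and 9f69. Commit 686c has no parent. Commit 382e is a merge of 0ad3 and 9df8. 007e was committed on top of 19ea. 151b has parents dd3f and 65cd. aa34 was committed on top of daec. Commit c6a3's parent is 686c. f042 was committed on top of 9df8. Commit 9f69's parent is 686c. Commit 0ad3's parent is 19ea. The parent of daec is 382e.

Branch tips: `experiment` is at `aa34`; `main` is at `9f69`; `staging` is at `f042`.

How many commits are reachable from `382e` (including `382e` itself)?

Walking parent pointers from 382e: reachable set = {007e, 0ad3, 151b, 19ea, 382e, 65cd, 686c, 9df8, 9f69, c6a3, dd3f}.
That is 11 commits.

11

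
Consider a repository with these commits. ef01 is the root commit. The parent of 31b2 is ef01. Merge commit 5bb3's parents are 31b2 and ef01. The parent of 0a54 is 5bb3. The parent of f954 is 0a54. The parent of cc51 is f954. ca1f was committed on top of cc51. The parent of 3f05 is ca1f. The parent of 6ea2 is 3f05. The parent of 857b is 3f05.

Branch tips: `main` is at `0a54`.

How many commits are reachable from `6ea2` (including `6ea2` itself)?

Walking parent pointers from 6ea2: reachable set = {0a54, 31b2, 3f05, 5bb3, 6ea2, ca1f, cc51, ef01, f954}.
That is 9 commits.

9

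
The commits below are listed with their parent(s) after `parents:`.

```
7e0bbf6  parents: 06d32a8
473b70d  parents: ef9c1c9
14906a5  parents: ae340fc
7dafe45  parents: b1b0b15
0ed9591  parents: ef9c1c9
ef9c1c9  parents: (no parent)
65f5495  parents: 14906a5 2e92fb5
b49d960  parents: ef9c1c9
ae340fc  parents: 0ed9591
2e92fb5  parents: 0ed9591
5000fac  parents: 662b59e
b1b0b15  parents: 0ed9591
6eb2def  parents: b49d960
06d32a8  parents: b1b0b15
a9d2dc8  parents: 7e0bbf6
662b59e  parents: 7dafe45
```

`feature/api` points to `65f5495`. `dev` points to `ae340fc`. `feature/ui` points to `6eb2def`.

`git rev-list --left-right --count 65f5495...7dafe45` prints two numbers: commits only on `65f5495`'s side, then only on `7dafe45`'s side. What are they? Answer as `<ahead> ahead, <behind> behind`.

4 ahead, 2 behind

Reachable from 65f5495: {0ed9591, 14906a5, 2e92fb5, 65f5495, ae340fc, ef9c1c9}.
Reachable from 7dafe45: {0ed9591, 7dafe45, b1b0b15, ef9c1c9}.
Only in 65f5495's history (ahead): {14906a5, 2e92fb5, 65f5495, ae340fc} — 4.
Only in 7dafe45's history (behind): {7dafe45, b1b0b15} — 2.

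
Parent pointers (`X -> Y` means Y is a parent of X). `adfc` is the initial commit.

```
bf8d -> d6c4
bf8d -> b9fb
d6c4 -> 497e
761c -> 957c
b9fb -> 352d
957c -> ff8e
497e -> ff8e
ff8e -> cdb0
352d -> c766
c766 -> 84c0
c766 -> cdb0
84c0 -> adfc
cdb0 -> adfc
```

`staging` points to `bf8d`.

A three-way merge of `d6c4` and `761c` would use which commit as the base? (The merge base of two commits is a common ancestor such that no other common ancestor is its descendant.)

Ancestors of d6c4: {497e, adfc, cdb0, d6c4, ff8e}.
Ancestors of 761c: {761c, 957c, adfc, cdb0, ff8e}.
Common ancestors: {adfc, cdb0, ff8e}.
Among these, ff8e is not an ancestor of any other common ancestor — it is the merge base.

ff8e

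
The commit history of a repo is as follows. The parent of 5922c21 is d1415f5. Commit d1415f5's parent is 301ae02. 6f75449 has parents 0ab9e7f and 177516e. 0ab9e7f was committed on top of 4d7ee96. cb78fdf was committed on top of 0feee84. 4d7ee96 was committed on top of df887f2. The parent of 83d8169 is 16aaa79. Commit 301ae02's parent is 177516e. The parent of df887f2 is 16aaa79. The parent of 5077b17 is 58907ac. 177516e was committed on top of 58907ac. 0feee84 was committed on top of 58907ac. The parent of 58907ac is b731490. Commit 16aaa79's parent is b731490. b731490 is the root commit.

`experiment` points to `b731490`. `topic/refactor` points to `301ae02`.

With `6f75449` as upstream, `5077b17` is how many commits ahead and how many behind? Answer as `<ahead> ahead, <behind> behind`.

Reachable from 5077b17: {5077b17, 58907ac, b731490}.
Reachable from 6f75449: {0ab9e7f, 16aaa79, 177516e, 4d7ee96, 58907ac, 6f75449, b731490, df887f2}.
Only in 5077b17's history (ahead): {5077b17} — 1.
Only in 6f75449's history (behind): {0ab9e7f, 16aaa79, 177516e, 4d7ee96, 6f75449, df887f2} — 6.

1 ahead, 6 behind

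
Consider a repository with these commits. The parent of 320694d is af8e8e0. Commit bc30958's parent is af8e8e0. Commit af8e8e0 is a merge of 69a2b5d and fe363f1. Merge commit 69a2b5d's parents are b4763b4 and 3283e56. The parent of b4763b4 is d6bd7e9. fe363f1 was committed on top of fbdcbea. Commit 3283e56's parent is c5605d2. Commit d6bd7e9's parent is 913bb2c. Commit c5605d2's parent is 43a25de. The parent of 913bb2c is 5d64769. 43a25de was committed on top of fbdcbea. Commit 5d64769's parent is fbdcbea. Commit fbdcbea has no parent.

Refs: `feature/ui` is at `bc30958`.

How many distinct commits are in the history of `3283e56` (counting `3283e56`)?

4

Walking parent pointers from 3283e56: reachable set = {3283e56, 43a25de, c5605d2, fbdcbea}.
That is 4 commits.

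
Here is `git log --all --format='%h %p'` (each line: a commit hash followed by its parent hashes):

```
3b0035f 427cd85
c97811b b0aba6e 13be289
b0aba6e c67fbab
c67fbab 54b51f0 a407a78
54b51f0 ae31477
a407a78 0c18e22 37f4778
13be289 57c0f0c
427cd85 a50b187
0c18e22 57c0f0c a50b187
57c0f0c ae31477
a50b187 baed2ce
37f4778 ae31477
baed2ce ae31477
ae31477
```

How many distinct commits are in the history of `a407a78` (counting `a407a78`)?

7

Walking parent pointers from a407a78: reachable set = {0c18e22, 37f4778, 57c0f0c, a407a78, a50b187, ae31477, baed2ce}.
That is 7 commits.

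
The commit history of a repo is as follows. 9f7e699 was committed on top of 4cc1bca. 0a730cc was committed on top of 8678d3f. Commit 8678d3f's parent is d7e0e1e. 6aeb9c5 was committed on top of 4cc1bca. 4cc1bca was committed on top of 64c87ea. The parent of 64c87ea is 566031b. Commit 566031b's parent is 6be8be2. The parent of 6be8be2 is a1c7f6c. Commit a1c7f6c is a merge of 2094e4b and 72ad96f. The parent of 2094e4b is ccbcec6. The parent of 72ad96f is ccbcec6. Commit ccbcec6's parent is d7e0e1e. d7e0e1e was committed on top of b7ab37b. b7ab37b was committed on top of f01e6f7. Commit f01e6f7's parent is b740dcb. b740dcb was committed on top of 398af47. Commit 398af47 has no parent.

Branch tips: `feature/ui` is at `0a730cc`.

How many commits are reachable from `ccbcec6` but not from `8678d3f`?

Reachable from ccbcec6: {398af47, b740dcb, b7ab37b, ccbcec6, d7e0e1e, f01e6f7}.
Reachable from 8678d3f: {398af47, 8678d3f, b740dcb, b7ab37b, d7e0e1e, f01e6f7}.
In ccbcec6's history but not 8678d3f's: {ccbcec6} — 1 commit.

1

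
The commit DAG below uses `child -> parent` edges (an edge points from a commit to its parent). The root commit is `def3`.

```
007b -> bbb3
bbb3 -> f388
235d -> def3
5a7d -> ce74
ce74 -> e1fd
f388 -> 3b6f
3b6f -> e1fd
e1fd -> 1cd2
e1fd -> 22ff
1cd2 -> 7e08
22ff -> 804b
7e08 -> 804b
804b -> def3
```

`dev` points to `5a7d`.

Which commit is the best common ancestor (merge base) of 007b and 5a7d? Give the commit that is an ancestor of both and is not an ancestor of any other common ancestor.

e1fd

Ancestors of 007b: {007b, 1cd2, 22ff, 3b6f, 7e08, 804b, bbb3, def3, e1fd, f388}.
Ancestors of 5a7d: {1cd2, 22ff, 5a7d, 7e08, 804b, ce74, def3, e1fd}.
Common ancestors: {1cd2, 22ff, 7e08, 804b, def3, e1fd}.
Among these, e1fd is not an ancestor of any other common ancestor — it is the merge base.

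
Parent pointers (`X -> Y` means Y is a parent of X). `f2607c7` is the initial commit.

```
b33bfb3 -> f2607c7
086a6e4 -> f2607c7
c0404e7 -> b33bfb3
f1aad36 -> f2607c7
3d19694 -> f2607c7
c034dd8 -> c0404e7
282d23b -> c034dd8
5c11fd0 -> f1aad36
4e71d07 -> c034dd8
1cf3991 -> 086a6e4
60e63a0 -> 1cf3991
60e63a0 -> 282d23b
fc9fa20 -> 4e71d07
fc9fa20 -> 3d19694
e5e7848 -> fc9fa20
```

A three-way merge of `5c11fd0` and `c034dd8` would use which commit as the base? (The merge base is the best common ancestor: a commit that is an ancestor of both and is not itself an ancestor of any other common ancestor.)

f2607c7

Ancestors of 5c11fd0: {5c11fd0, f1aad36, f2607c7}.
Ancestors of c034dd8: {b33bfb3, c034dd8, c0404e7, f2607c7}.
Common ancestors: {f2607c7}.
The only common ancestor is f2607c7, so it is the merge base.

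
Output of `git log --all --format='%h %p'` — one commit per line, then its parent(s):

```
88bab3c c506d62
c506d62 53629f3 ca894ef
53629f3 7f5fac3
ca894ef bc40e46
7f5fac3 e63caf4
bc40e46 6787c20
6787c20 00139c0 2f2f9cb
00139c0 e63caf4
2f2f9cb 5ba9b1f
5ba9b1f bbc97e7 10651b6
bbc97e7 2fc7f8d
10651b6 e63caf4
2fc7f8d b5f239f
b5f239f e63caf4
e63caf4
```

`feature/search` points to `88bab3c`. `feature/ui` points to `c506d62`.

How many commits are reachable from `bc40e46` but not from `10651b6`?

Reachable from bc40e46: {00139c0, 10651b6, 2f2f9cb, 2fc7f8d, 5ba9b1f, 6787c20, b5f239f, bbc97e7, bc40e46, e63caf4}.
Reachable from 10651b6: {10651b6, e63caf4}.
In bc40e46's history but not 10651b6's: {00139c0, 2f2f9cb, 2fc7f8d, 5ba9b1f, 6787c20, b5f239f, bbc97e7, bc40e46} — 8 commits.

8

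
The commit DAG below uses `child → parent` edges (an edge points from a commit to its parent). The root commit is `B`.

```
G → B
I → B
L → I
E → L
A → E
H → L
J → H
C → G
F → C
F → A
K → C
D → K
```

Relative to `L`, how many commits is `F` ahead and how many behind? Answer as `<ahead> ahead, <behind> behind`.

Reachable from F: {A, B, C, E, F, G, I, L}.
Reachable from L: {B, I, L}.
Only in F's history (ahead): {A, C, E, F, G} — 5.
Only in L's history (behind): {} — 0.

5 ahead, 0 behind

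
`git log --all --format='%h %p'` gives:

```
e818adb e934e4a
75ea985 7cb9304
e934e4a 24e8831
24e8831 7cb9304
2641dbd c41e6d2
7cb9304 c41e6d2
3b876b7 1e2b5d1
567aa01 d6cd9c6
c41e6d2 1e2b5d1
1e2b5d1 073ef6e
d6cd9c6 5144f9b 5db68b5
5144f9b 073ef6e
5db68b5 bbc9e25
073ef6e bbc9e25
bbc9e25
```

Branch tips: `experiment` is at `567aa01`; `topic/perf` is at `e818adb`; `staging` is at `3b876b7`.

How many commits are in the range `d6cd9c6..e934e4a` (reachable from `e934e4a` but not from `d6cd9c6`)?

5

Reachable from e934e4a: {073ef6e, 1e2b5d1, 24e8831, 7cb9304, bbc9e25, c41e6d2, e934e4a}.
Reachable from d6cd9c6: {073ef6e, 5144f9b, 5db68b5, bbc9e25, d6cd9c6}.
In e934e4a's history but not d6cd9c6's: {1e2b5d1, 24e8831, 7cb9304, c41e6d2, e934e4a} — 5 commits.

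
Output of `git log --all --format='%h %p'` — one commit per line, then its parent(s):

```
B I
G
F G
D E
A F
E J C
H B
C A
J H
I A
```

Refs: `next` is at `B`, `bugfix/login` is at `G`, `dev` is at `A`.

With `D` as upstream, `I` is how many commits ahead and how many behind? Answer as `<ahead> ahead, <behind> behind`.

Reachable from I: {A, F, G, I}.
Reachable from D: {A, B, C, D, E, F, G, H, I, J}.
Only in I's history (ahead): {} — 0.
Only in D's history (behind): {B, C, D, E, H, J} — 6.

0 ahead, 6 behind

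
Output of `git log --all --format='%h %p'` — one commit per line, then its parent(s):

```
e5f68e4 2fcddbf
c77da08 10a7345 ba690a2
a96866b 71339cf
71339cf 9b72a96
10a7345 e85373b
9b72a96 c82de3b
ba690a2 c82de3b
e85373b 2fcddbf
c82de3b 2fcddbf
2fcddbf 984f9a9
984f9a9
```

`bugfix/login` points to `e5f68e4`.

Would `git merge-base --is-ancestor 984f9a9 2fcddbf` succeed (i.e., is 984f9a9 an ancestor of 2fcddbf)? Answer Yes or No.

Yes

Ancestors of 2fcddbf (commits reachable by following parents): {2fcddbf, 984f9a9}.
984f9a9 is in that set, so it is an ancestor of 2fcddbf.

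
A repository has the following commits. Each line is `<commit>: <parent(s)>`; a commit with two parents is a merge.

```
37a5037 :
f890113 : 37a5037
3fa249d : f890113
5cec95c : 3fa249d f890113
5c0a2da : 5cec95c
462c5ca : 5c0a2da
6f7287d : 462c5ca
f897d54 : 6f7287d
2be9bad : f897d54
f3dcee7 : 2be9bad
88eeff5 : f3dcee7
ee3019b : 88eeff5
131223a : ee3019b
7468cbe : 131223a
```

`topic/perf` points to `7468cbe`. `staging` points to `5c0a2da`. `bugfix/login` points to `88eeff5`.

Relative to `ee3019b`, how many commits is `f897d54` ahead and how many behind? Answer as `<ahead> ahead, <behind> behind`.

Reachable from f897d54: {37a5037, 3fa249d, 462c5ca, 5c0a2da, 5cec95c, 6f7287d, f890113, f897d54}.
Reachable from ee3019b: {2be9bad, 37a5037, 3fa249d, 462c5ca, 5c0a2da, 5cec95c, 6f7287d, 88eeff5, ee3019b, f3dcee7, f890113, f897d54}.
Only in f897d54's history (ahead): {} — 0.
Only in ee3019b's history (behind): {2be9bad, 88eeff5, ee3019b, f3dcee7} — 4.

0 ahead, 4 behind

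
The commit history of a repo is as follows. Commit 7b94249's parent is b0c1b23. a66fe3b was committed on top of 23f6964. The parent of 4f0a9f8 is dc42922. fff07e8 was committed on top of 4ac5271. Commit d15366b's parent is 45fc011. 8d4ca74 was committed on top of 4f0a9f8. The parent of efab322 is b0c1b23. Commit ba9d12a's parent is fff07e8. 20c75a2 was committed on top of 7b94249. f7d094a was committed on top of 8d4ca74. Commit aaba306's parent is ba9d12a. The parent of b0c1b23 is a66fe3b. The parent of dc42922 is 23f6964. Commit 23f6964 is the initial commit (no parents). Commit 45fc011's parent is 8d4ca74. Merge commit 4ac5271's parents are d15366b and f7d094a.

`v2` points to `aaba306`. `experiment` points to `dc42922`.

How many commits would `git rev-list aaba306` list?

Walking parent pointers from aaba306: reachable set = {23f6964, 45fc011, 4ac5271, 4f0a9f8, 8d4ca74, aaba306, ba9d12a, d15366b, dc42922, f7d094a, fff07e8}.
That is 11 commits.

11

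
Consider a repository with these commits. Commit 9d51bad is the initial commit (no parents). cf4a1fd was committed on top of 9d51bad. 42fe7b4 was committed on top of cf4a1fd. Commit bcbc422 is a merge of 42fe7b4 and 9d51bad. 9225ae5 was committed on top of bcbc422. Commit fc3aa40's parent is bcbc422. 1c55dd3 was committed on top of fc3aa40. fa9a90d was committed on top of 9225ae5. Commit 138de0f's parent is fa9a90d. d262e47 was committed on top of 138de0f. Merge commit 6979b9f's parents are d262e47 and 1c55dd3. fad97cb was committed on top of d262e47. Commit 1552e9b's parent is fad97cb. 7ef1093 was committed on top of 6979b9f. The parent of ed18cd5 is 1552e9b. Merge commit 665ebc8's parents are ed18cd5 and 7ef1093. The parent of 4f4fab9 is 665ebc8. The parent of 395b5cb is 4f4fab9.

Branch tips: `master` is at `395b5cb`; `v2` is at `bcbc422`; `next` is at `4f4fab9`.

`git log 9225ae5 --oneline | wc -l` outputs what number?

5

Walking parent pointers from 9225ae5: reachable set = {42fe7b4, 9225ae5, 9d51bad, bcbc422, cf4a1fd}.
That is 5 commits.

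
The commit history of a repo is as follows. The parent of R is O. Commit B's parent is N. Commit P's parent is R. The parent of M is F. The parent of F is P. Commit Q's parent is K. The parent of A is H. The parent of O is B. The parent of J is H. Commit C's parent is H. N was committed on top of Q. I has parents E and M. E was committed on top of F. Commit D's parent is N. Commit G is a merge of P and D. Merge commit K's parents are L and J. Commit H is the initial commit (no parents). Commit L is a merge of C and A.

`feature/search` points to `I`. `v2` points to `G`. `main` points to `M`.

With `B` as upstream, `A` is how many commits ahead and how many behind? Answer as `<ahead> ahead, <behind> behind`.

Reachable from A: {A, H}.
Reachable from B: {A, B, C, H, J, K, L, N, Q}.
Only in A's history (ahead): {} — 0.
Only in B's history (behind): {B, C, J, K, L, N, Q} — 7.

0 ahead, 7 behind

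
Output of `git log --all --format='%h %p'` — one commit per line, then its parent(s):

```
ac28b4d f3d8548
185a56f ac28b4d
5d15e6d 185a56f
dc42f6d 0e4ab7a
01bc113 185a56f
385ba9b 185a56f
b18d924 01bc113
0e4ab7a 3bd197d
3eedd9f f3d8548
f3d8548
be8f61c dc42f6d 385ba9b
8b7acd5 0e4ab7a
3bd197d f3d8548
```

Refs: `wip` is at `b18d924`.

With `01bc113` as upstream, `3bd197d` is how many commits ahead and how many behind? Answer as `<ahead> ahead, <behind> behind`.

Reachable from 3bd197d: {3bd197d, f3d8548}.
Reachable from 01bc113: {01bc113, 185a56f, ac28b4d, f3d8548}.
Only in 3bd197d's history (ahead): {3bd197d} — 1.
Only in 01bc113's history (behind): {01bc113, 185a56f, ac28b4d} — 3.

1 ahead, 3 behind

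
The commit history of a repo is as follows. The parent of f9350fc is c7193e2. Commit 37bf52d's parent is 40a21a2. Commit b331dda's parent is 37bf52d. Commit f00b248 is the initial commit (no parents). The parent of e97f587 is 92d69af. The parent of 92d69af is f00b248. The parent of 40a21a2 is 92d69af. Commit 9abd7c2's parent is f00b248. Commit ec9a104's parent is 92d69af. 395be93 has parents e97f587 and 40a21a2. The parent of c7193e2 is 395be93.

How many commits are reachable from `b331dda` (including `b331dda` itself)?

Walking parent pointers from b331dda: reachable set = {37bf52d, 40a21a2, 92d69af, b331dda, f00b248}.
That is 5 commits.

5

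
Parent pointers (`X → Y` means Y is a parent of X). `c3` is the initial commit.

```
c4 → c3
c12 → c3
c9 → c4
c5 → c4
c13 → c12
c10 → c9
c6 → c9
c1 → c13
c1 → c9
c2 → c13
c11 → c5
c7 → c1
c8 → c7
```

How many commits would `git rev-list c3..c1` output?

5

Reachable from c1: {c1, c12, c13, c3, c4, c9}.
Reachable from c3: {c3}.
In c1's history but not c3's: {c1, c12, c13, c4, c9} — 5 commits.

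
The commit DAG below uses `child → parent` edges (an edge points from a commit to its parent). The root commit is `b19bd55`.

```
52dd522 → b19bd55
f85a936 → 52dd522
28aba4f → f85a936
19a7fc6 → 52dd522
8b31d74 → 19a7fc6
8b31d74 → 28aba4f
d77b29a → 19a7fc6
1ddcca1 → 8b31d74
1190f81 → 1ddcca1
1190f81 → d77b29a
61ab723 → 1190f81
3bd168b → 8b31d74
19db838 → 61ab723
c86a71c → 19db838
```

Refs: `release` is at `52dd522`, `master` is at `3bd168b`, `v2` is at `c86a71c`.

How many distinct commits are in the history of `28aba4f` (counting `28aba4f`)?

Walking parent pointers from 28aba4f: reachable set = {28aba4f, 52dd522, b19bd55, f85a936}.
That is 4 commits.

4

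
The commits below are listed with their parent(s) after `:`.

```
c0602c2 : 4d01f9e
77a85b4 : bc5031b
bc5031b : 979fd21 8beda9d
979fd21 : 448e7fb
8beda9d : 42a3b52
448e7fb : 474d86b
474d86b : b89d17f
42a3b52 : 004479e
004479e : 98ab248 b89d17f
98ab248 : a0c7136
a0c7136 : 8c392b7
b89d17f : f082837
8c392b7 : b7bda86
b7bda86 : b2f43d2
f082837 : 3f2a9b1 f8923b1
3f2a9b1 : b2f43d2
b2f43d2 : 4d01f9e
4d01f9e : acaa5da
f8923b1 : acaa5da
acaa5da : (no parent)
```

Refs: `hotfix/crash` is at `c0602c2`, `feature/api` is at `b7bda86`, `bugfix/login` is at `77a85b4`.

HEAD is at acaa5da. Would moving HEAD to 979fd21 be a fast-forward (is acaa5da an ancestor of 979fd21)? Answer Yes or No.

A fast-forward from acaa5da to 979fd21 is possible iff acaa5da is an ancestor of 979fd21.
Ancestors of 979fd21: {3f2a9b1, 448e7fb, 474d86b, 4d01f9e, 979fd21, acaa5da, b2f43d2, b89d17f, f082837, f8923b1}.
acaa5da is among them, so fast-forward is possible.

Yes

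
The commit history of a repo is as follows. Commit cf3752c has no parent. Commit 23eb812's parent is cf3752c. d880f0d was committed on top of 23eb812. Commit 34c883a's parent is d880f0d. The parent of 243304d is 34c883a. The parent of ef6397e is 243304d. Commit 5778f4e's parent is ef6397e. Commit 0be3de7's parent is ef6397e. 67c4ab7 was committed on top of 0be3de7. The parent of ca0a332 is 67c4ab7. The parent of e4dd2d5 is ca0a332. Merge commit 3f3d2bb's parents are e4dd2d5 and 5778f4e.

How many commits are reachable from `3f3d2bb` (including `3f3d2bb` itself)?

12

Walking parent pointers from 3f3d2bb: reachable set = {0be3de7, 23eb812, 243304d, 34c883a, 3f3d2bb, 5778f4e, 67c4ab7, ca0a332, cf3752c, d880f0d, e4dd2d5, ef6397e}.
That is 12 commits.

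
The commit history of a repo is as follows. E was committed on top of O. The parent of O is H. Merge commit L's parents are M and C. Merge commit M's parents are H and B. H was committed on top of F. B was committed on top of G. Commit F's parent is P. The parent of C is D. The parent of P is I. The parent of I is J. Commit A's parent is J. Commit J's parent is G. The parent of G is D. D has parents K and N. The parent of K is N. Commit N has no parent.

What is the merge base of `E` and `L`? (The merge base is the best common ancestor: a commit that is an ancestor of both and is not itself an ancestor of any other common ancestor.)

Ancestors of E: {D, E, F, G, H, I, J, K, N, O, P}.
Ancestors of L: {B, C, D, F, G, H, I, J, K, L, M, N, P}.
Common ancestors: {D, F, G, H, I, J, K, N, P}.
Among these, H is not an ancestor of any other common ancestor — it is the merge base.

H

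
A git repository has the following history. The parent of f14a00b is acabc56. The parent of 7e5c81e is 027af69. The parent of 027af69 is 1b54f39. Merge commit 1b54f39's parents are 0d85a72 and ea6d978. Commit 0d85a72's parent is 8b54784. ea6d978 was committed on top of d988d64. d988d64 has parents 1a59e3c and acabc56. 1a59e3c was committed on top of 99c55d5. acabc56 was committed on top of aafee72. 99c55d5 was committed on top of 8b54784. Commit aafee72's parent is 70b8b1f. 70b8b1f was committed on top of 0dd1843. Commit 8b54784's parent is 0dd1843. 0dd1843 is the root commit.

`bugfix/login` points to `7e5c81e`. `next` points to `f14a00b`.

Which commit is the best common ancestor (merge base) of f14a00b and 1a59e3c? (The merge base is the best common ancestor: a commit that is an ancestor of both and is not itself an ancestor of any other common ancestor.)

Ancestors of f14a00b: {0dd1843, 70b8b1f, aafee72, acabc56, f14a00b}.
Ancestors of 1a59e3c: {0dd1843, 1a59e3c, 8b54784, 99c55d5}.
Common ancestors: {0dd1843}.
The only common ancestor is 0dd1843, so it is the merge base.

0dd1843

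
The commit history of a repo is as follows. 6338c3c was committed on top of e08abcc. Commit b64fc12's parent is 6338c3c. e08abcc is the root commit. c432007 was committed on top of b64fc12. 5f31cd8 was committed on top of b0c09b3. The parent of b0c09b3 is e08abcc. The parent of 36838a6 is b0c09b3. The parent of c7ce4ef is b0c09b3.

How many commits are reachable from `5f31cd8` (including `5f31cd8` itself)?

Walking parent pointers from 5f31cd8: reachable set = {5f31cd8, b0c09b3, e08abcc}.
That is 3 commits.

3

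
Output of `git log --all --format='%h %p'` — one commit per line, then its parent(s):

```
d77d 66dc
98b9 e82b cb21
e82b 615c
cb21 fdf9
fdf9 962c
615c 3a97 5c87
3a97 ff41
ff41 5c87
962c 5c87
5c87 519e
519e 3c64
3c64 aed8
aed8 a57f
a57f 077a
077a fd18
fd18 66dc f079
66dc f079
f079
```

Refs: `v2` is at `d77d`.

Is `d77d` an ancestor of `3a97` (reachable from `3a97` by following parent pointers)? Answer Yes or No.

Ancestors of 3a97: {077a, 3a97, 3c64, 519e, 5c87, 66dc, a57f, aed8, f079, fd18, ff41}.
d77d is not in that set, so it is not an ancestor of 3a97.

No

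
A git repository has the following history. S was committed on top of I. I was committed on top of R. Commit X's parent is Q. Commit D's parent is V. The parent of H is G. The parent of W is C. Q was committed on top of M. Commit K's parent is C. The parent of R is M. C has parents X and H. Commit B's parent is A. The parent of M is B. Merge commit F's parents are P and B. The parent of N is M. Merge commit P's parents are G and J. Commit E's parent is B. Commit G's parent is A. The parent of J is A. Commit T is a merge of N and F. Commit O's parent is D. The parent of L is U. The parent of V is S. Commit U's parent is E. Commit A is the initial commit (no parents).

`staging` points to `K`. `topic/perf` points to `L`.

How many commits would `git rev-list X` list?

Walking parent pointers from X: reachable set = {A, B, M, Q, X}.
That is 5 commits.

5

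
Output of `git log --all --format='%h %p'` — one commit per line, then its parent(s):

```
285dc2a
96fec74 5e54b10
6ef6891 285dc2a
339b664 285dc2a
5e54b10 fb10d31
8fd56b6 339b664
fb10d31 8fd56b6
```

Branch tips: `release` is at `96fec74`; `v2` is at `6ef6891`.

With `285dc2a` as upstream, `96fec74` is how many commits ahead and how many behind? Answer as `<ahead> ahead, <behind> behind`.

5 ahead, 0 behind

Reachable from 96fec74: {285dc2a, 339b664, 5e54b10, 8fd56b6, 96fec74, fb10d31}.
Reachable from 285dc2a: {285dc2a}.
Only in 96fec74's history (ahead): {339b664, 5e54b10, 8fd56b6, 96fec74, fb10d31} — 5.
Only in 285dc2a's history (behind): {} — 0.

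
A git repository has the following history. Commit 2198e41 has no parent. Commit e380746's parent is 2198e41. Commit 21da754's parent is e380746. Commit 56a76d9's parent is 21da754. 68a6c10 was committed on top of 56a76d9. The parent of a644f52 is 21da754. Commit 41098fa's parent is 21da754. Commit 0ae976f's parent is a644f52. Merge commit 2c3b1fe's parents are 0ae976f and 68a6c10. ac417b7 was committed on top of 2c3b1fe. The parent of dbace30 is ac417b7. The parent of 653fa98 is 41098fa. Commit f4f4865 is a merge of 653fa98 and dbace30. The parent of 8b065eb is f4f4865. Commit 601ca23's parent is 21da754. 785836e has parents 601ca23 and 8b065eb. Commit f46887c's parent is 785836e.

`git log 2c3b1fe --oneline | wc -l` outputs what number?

Walking parent pointers from 2c3b1fe: reachable set = {0ae976f, 2198e41, 21da754, 2c3b1fe, 56a76d9, 68a6c10, a644f52, e380746}.
That is 8 commits.

8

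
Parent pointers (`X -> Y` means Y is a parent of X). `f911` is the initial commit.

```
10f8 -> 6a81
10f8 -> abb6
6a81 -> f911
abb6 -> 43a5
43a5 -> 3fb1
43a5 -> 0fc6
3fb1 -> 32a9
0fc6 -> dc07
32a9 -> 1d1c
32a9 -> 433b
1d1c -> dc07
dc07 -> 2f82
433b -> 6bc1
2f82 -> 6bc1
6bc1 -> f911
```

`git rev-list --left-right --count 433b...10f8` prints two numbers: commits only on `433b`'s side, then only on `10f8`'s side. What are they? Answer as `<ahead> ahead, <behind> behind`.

0 ahead, 10 behind

Reachable from 433b: {433b, 6bc1, f911}.
Reachable from 10f8: {0fc6, 10f8, 1d1c, 2f82, 32a9, 3fb1, 433b, 43a5, 6a81, 6bc1, abb6, dc07, f911}.
Only in 433b's history (ahead): {} — 0.
Only in 10f8's history (behind): {0fc6, 10f8, 1d1c, 2f82, 32a9, 3fb1, 43a5, 6a81, abb6, dc07} — 10.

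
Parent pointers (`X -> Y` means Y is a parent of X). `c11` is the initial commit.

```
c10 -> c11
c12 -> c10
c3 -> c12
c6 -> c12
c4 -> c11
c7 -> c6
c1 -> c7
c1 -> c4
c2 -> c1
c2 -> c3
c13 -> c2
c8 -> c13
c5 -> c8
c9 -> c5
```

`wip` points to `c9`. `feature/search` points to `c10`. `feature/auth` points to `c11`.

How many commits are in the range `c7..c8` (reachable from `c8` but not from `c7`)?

Reachable from c8: {c1, c10, c11, c12, c13, c2, c3, c4, c6, c7, c8}.
Reachable from c7: {c10, c11, c12, c6, c7}.
In c8's history but not c7's: {c1, c13, c2, c3, c4, c8} — 6 commits.

6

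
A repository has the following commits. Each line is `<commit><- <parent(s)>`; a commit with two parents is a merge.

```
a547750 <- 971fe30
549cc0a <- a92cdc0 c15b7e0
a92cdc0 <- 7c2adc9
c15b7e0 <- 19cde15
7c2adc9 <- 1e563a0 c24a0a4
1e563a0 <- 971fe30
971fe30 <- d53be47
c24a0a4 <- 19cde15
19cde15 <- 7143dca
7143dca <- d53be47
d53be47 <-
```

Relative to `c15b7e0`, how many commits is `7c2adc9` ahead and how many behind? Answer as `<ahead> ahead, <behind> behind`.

Reachable from 7c2adc9: {19cde15, 1e563a0, 7143dca, 7c2adc9, 971fe30, c24a0a4, d53be47}.
Reachable from c15b7e0: {19cde15, 7143dca, c15b7e0, d53be47}.
Only in 7c2adc9's history (ahead): {1e563a0, 7c2adc9, 971fe30, c24a0a4} — 4.
Only in c15b7e0's history (behind): {c15b7e0} — 1.

4 ahead, 1 behind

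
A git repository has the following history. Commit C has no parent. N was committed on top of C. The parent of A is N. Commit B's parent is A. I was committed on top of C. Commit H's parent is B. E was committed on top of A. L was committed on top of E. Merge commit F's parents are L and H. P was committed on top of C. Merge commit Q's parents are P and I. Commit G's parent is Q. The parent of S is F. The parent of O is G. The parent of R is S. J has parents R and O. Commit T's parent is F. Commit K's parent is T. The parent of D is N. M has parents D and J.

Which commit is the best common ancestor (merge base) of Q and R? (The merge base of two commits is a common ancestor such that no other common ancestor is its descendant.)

C

Ancestors of Q: {C, I, P, Q}.
Ancestors of R: {A, B, C, E, F, H, L, N, R, S}.
Common ancestors: {C}.
The only common ancestor is C, so it is the merge base.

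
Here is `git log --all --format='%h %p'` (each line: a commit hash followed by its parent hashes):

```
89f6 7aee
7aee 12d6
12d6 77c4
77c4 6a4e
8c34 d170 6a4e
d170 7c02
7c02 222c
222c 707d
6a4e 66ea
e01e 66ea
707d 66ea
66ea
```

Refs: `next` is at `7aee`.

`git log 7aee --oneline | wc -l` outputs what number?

5

Walking parent pointers from 7aee: reachable set = {12d6, 66ea, 6a4e, 77c4, 7aee}.
That is 5 commits.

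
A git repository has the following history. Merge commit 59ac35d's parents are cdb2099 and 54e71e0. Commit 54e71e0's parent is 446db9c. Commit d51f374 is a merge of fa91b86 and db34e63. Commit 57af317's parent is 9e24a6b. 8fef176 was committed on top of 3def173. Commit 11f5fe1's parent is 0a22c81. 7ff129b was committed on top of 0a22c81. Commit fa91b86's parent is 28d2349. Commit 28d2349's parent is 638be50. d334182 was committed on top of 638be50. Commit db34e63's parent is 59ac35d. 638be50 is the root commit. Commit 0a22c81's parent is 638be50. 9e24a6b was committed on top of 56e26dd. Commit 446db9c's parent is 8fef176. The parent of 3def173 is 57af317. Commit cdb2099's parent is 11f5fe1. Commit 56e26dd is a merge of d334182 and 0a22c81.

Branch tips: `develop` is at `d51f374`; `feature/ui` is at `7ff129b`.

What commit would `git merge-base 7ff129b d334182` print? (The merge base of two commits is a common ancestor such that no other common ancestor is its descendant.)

638be50

Ancestors of 7ff129b: {0a22c81, 638be50, 7ff129b}.
Ancestors of d334182: {638be50, d334182}.
Common ancestors: {638be50}.
The only common ancestor is 638be50, so it is the merge base.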